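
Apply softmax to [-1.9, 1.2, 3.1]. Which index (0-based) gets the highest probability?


Softmax is a monotonic transformation, so it preserves the argmax.
We need to find the index of the maximum logit.
Index 0: -1.9
Index 1: 1.2
Index 2: 3.1
Maximum logit = 3.1 at index 2

2


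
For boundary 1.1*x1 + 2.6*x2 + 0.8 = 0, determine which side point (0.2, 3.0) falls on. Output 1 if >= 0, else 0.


Compute 1.1 * 0.2 + 2.6 * 3.0 + 0.8
= 0.22 + 7.8 + 0.8
= 8.82
Since 8.82 >= 0, the point is on the positive side.

1


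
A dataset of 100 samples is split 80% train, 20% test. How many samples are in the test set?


Train samples = 100 * 80% = 80
Test samples = 100 - 80
= 20

20


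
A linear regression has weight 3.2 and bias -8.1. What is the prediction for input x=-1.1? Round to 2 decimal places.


y = 3.2 * -1.1 + (-8.1)
= -3.52 + (-8.1)
= -11.62

-11.62


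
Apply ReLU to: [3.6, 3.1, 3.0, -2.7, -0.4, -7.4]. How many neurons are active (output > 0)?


ReLU(x) = max(0, x) for each element:
ReLU(3.6) = 3.6
ReLU(3.1) = 3.1
ReLU(3.0) = 3.0
ReLU(-2.7) = 0
ReLU(-0.4) = 0
ReLU(-7.4) = 0
Active neurons (>0): 3

3


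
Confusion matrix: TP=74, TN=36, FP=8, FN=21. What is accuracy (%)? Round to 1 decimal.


Accuracy = (TP + TN) / (TP + TN + FP + FN) * 100
= (74 + 36) / (74 + 36 + 8 + 21)
= 110 / 139
= 0.7914
= 79.1%

79.1


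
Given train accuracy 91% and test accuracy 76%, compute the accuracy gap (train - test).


Gap = train_accuracy - test_accuracy
= 91 - 76
= 15%
This gap suggests the model is overfitting.

15


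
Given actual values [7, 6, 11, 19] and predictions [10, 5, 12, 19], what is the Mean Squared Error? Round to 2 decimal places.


Differences: [-3, 1, -1, 0]
Squared errors: [9, 1, 1, 0]
Sum of squared errors = 11
MSE = 11 / 4 = 2.75

2.75


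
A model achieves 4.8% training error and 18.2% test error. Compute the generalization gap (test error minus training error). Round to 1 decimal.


Generalization gap = test_error - train_error
= 18.2 - 4.8
= 13.4%
A large gap suggests overfitting.

13.4


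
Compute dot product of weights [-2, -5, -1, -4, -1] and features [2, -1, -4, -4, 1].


Element-wise products:
-2 * 2 = -4
-5 * -1 = 5
-1 * -4 = 4
-4 * -4 = 16
-1 * 1 = -1
Sum = -4 + 5 + 4 + 16 + -1
= 20

20


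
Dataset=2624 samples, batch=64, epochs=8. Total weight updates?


Iterations per epoch = 2624 / 64 = 41
Total updates = iterations_per_epoch * epochs
= 41 * 8
= 328

328


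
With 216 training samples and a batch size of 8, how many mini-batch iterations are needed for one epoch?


Iterations per epoch = dataset_size / batch_size
= 216 / 8
= 27

27


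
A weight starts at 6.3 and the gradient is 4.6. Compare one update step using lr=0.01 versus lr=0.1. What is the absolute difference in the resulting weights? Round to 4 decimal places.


With lr=0.01: w_new = 6.3 - 0.01 * 4.6 = 6.254
With lr=0.1: w_new = 6.3 - 0.1 * 4.6 = 5.84
Absolute difference = |6.254 - 5.84|
= 0.4140

0.4140


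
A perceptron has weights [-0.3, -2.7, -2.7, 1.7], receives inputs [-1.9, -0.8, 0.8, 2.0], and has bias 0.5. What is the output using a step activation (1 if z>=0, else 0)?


z = w . x + b
= -0.3*-1.9 + -2.7*-0.8 + -2.7*0.8 + 1.7*2.0 + 0.5
= 0.57 + 2.16 + -2.16 + 3.4 + 0.5
= 3.97 + 0.5
= 4.47
Since z = 4.47 >= 0, output = 1

1


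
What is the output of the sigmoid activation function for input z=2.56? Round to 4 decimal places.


sigmoid(z) = 1 / (1 + exp(-z))
exp(-(2.56)) = exp(-2.56) = 0.0773
1 + 0.0773 = 1.0773
1 / 1.0773 = 0.9282

0.9282


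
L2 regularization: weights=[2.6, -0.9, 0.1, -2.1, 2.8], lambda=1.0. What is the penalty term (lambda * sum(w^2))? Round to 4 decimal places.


Squaring each weight:
2.6^2 = 6.76
(-0.9)^2 = 0.81
0.1^2 = 0.01
(-2.1)^2 = 4.41
2.8^2 = 7.84
Sum of squares = 19.83
Penalty = 1.0 * 19.83 = 19.8300

19.8300


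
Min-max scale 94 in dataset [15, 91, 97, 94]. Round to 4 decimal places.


Min = 15, Max = 97
Range = 97 - 15 = 82
Scaled = (x - min) / (max - min)
= (94 - 15) / 82
= 79 / 82
= 0.9634

0.9634


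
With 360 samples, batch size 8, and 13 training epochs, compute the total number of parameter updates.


Iterations per epoch = 360 / 8 = 45
Total updates = iterations_per_epoch * epochs
= 45 * 13
= 585

585


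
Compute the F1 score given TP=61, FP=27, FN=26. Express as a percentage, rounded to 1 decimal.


Precision = TP / (TP + FP) = 61 / 88 = 0.6932
Recall = TP / (TP + FN) = 61 / 87 = 0.7011
F1 = 2 * P * R / (P + R)
= 2 * 0.6932 * 0.7011 / (0.6932 + 0.7011)
= 0.972 / 1.3943
= 0.6971
As percentage: 69.7%

69.7


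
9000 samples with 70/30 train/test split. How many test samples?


Train samples = 9000 * 70% = 6300
Test samples = 9000 - 6300
= 2700

2700


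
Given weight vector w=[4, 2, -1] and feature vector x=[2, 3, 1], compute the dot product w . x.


Element-wise products:
4 * 2 = 8
2 * 3 = 6
-1 * 1 = -1
Sum = 8 + 6 + -1
= 13

13


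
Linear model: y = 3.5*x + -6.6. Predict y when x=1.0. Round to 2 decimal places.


y = 3.5 * 1.0 + (-6.6)
= 3.5 + (-6.6)
= -3.10

-3.10


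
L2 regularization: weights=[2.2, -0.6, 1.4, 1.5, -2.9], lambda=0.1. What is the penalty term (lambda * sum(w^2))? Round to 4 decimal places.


Squaring each weight:
2.2^2 = 4.84
(-0.6)^2 = 0.36
1.4^2 = 1.96
1.5^2 = 2.25
(-2.9)^2 = 8.41
Sum of squares = 17.82
Penalty = 0.1 * 17.82 = 1.7820

1.7820


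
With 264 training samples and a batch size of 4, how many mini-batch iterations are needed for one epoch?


Iterations per epoch = dataset_size / batch_size
= 264 / 4
= 66

66


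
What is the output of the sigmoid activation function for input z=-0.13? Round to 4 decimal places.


sigmoid(z) = 1 / (1 + exp(-z))
exp(-(-0.13)) = exp(0.13) = 1.1388
1 + 1.1388 = 2.1388
1 / 2.1388 = 0.4675

0.4675


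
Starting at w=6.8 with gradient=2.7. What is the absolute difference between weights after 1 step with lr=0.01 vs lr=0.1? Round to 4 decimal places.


With lr=0.01: w_new = 6.8 - 0.01 * 2.7 = 6.773
With lr=0.1: w_new = 6.8 - 0.1 * 2.7 = 6.53
Absolute difference = |6.773 - 6.53|
= 0.2430

0.2430


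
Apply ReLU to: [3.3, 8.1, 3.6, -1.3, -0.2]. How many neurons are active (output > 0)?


ReLU(x) = max(0, x) for each element:
ReLU(3.3) = 3.3
ReLU(8.1) = 8.1
ReLU(3.6) = 3.6
ReLU(-1.3) = 0
ReLU(-0.2) = 0
Active neurons (>0): 3

3


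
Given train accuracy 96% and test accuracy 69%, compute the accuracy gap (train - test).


Gap = train_accuracy - test_accuracy
= 96 - 69
= 27%
This large gap strongly indicates overfitting.

27


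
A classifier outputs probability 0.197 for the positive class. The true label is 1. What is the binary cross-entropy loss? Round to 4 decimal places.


For y=1: Loss = -log(p)
= -log(0.197)
= -(-1.6246)
= 1.6246

1.6246


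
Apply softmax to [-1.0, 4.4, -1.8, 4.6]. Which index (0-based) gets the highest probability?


Softmax is a monotonic transformation, so it preserves the argmax.
We need to find the index of the maximum logit.
Index 0: -1.0
Index 1: 4.4
Index 2: -1.8
Index 3: 4.6
Maximum logit = 4.6 at index 3

3


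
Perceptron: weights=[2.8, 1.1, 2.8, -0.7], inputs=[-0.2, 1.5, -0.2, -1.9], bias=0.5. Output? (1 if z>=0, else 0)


z = w . x + b
= 2.8*-0.2 + 1.1*1.5 + 2.8*-0.2 + -0.7*-1.9 + 0.5
= -0.56 + 1.65 + -0.56 + 1.33 + 0.5
= 1.86 + 0.5
= 2.36
Since z = 2.36 >= 0, output = 1

1


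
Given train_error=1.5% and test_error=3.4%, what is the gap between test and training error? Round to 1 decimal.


Generalization gap = test_error - train_error
= 3.4 - 1.5
= 1.9%
A small gap suggests good generalization.

1.9


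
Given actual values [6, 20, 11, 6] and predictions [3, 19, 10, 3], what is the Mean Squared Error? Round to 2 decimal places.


Differences: [3, 1, 1, 3]
Squared errors: [9, 1, 1, 9]
Sum of squared errors = 20
MSE = 20 / 4 = 5.00

5.00


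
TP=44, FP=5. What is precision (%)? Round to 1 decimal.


Precision = TP / (TP + FP) * 100
= 44 / (44 + 5)
= 44 / 49
= 0.898
= 89.8%

89.8


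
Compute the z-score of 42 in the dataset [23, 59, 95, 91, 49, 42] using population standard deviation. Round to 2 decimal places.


Mean = (23 + 59 + 95 + 91 + 49 + 42) / 6 = 59.8333
Variance = sum((x_i - mean)^2) / n = 666.8056
Std = sqrt(666.8056) = 25.8226
Z = (x - mean) / std
= (42 - 59.8333) / 25.8226
= -17.8333 / 25.8226
= -0.69

-0.69


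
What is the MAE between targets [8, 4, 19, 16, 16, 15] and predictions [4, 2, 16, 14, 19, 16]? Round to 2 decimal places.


Absolute errors: [4, 2, 3, 2, 3, 1]
Sum of absolute errors = 15
MAE = 15 / 6 = 2.50

2.50


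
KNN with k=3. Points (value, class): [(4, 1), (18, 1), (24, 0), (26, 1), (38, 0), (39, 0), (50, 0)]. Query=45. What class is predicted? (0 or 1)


Distances from query 45:
Point 50 (class 0): distance = 5
Point 39 (class 0): distance = 6
Point 38 (class 0): distance = 7
K=3 nearest neighbors: classes = [0, 0, 0]
Votes for class 1: 0 / 3
Majority vote => class 0

0


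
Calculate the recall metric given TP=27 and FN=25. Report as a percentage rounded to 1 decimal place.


Recall = TP / (TP + FN) * 100
= 27 / (27 + 25)
= 27 / 52
= 0.5192
= 51.9%

51.9


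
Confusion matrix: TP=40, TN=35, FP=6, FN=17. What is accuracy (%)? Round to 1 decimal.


Accuracy = (TP + TN) / (TP + TN + FP + FN) * 100
= (40 + 35) / (40 + 35 + 6 + 17)
= 75 / 98
= 0.7653
= 76.5%

76.5


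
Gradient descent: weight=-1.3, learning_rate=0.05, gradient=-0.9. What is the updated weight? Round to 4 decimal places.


w_new = w_old - lr * gradient
= -1.3 - 0.05 * -0.9
= -1.3 - (-0.045)
= -1.2550

-1.2550


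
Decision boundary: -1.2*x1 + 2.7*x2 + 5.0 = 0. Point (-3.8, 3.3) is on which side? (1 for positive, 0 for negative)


Compute -1.2 * -3.8 + 2.7 * 3.3 + 5.0
= 4.56 + 8.91 + 5.0
= 18.47
Since 18.47 >= 0, the point is on the positive side.

1


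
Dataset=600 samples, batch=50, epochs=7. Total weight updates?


Iterations per epoch = 600 / 50 = 12
Total updates = iterations_per_epoch * epochs
= 12 * 7
= 84

84


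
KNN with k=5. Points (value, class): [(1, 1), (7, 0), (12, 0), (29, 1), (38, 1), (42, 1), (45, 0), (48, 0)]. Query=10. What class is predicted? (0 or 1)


Distances from query 10:
Point 12 (class 0): distance = 2
Point 7 (class 0): distance = 3
Point 1 (class 1): distance = 9
Point 29 (class 1): distance = 19
Point 38 (class 1): distance = 28
K=5 nearest neighbors: classes = [0, 0, 1, 1, 1]
Votes for class 1: 3 / 5
Majority vote => class 1

1


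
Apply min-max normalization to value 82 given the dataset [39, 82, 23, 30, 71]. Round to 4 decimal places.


Min = 23, Max = 82
Range = 82 - 23 = 59
Scaled = (x - min) / (max - min)
= (82 - 23) / 59
= 59 / 59
= 1.0000

1.0000


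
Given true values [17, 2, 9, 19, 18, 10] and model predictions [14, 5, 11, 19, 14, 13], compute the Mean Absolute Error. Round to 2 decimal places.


Absolute errors: [3, 3, 2, 0, 4, 3]
Sum of absolute errors = 15
MAE = 15 / 6 = 2.50

2.50


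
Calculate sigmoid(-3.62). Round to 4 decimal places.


sigmoid(z) = 1 / (1 + exp(-z))
exp(-(-3.62)) = exp(3.62) = 37.3376
1 + 37.3376 = 38.3376
1 / 38.3376 = 0.0261

0.0261


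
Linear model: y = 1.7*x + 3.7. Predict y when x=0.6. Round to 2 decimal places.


y = 1.7 * 0.6 + (3.7)
= 1.02 + (3.7)
= 4.72

4.72


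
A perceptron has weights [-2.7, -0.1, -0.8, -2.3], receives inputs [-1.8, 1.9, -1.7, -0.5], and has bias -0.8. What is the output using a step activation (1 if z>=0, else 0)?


z = w . x + b
= -2.7*-1.8 + -0.1*1.9 + -0.8*-1.7 + -2.3*-0.5 + -0.8
= 4.86 + -0.19 + 1.36 + 1.15 + -0.8
= 7.18 + -0.8
= 6.38
Since z = 6.38 >= 0, output = 1

1


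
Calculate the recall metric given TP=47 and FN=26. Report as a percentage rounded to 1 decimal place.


Recall = TP / (TP + FN) * 100
= 47 / (47 + 26)
= 47 / 73
= 0.6438
= 64.4%

64.4


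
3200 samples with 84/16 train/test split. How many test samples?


Train samples = 3200 * 84% = 2688
Test samples = 3200 - 2688
= 512

512


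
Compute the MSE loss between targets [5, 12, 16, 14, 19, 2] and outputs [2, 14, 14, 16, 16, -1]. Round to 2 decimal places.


Differences: [3, -2, 2, -2, 3, 3]
Squared errors: [9, 4, 4, 4, 9, 9]
Sum of squared errors = 39
MSE = 39 / 6 = 6.50

6.50


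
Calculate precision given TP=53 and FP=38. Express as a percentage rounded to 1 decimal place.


Precision = TP / (TP + FP) * 100
= 53 / (53 + 38)
= 53 / 91
= 0.5824
= 58.2%

58.2


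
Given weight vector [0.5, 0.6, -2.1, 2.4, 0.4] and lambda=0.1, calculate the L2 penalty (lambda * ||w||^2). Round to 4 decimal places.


Squaring each weight:
0.5^2 = 0.25
0.6^2 = 0.36
(-2.1)^2 = 4.41
2.4^2 = 5.76
0.4^2 = 0.16
Sum of squares = 10.94
Penalty = 0.1 * 10.94 = 1.0940

1.0940


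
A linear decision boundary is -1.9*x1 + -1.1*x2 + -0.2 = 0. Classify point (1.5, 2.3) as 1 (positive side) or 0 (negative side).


Compute -1.9 * 1.5 + -1.1 * 2.3 + -0.2
= -2.85 + -2.53 + -0.2
= -5.58
Since -5.58 < 0, the point is on the negative side.

0


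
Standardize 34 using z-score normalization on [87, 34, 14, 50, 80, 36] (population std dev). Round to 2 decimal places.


Mean = (87 + 34 + 14 + 50 + 80 + 36) / 6 = 50.1667
Variance = sum((x_i - mean)^2) / n = 669.4722
Std = sqrt(669.4722) = 25.8742
Z = (x - mean) / std
= (34 - 50.1667) / 25.8742
= -16.1667 / 25.8742
= -0.62

-0.62


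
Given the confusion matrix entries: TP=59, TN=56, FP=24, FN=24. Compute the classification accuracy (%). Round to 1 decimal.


Accuracy = (TP + TN) / (TP + TN + FP + FN) * 100
= (59 + 56) / (59 + 56 + 24 + 24)
= 115 / 163
= 0.7055
= 70.6%

70.6


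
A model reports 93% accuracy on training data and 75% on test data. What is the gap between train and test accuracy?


Gap = train_accuracy - test_accuracy
= 93 - 75
= 18%
This gap suggests the model is overfitting.

18


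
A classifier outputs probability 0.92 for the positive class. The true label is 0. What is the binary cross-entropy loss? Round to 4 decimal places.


For y=0: Loss = -log(1-p)
= -log(1 - 0.92)
= -log(0.08)
= -(-2.5257)
= 2.5257

2.5257


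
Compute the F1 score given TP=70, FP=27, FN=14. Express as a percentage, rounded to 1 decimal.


Precision = TP / (TP + FP) = 70 / 97 = 0.7216
Recall = TP / (TP + FN) = 70 / 84 = 0.8333
F1 = 2 * P * R / (P + R)
= 2 * 0.7216 * 0.8333 / (0.7216 + 0.8333)
= 1.2027 / 1.555
= 0.7735
As percentage: 77.3%

77.3


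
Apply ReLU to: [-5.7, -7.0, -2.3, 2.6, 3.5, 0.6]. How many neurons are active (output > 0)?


ReLU(x) = max(0, x) for each element:
ReLU(-5.7) = 0
ReLU(-7.0) = 0
ReLU(-2.3) = 0
ReLU(2.6) = 2.6
ReLU(3.5) = 3.5
ReLU(0.6) = 0.6
Active neurons (>0): 3

3


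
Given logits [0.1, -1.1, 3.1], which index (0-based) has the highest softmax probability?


Softmax is a monotonic transformation, so it preserves the argmax.
We need to find the index of the maximum logit.
Index 0: 0.1
Index 1: -1.1
Index 2: 3.1
Maximum logit = 3.1 at index 2

2


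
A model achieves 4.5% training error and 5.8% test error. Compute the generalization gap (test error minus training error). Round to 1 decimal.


Generalization gap = test_error - train_error
= 5.8 - 4.5
= 1.3%
A small gap suggests good generalization.

1.3


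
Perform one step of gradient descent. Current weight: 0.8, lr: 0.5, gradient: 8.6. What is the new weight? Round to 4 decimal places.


w_new = w_old - lr * gradient
= 0.8 - 0.5 * 8.6
= 0.8 - (4.3)
= -3.5000

-3.5000


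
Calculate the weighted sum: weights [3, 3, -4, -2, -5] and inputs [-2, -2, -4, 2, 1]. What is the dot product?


Element-wise products:
3 * -2 = -6
3 * -2 = -6
-4 * -4 = 16
-2 * 2 = -4
-5 * 1 = -5
Sum = -6 + -6 + 16 + -4 + -5
= -5

-5


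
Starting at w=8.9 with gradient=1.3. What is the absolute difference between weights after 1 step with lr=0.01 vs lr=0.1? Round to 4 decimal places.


With lr=0.01: w_new = 8.9 - 0.01 * 1.3 = 8.887
With lr=0.1: w_new = 8.9 - 0.1 * 1.3 = 8.77
Absolute difference = |8.887 - 8.77|
= 0.1170

0.1170


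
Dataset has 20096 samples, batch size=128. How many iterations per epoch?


Iterations per epoch = dataset_size / batch_size
= 20096 / 128
= 157

157


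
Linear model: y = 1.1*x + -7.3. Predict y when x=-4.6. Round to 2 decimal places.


y = 1.1 * -4.6 + (-7.3)
= -5.06 + (-7.3)
= -12.36

-12.36


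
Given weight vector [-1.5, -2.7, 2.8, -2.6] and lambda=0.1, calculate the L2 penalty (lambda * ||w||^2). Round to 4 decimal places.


Squaring each weight:
(-1.5)^2 = 2.25
(-2.7)^2 = 7.29
2.8^2 = 7.84
(-2.6)^2 = 6.76
Sum of squares = 24.14
Penalty = 0.1 * 24.14 = 2.4140

2.4140


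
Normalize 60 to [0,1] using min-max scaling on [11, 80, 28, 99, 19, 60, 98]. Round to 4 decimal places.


Min = 11, Max = 99
Range = 99 - 11 = 88
Scaled = (x - min) / (max - min)
= (60 - 11) / 88
= 49 / 88
= 0.5568

0.5568


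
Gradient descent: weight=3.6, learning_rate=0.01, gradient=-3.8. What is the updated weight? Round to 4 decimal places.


w_new = w_old - lr * gradient
= 3.6 - 0.01 * -3.8
= 3.6 - (-0.038)
= 3.6380

3.6380


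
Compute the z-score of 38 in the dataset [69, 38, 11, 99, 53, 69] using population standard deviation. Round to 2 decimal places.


Mean = (69 + 38 + 11 + 99 + 53 + 69) / 6 = 56.5
Variance = sum((x_i - mean)^2) / n = 757.25
Std = sqrt(757.25) = 27.5182
Z = (x - mean) / std
= (38 - 56.5) / 27.5182
= -18.5 / 27.5182
= -0.67

-0.67


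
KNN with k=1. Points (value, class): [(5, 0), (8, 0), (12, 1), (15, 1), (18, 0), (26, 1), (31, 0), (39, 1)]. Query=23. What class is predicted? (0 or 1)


Distances from query 23:
Point 26 (class 1): distance = 3
K=1 nearest neighbors: classes = [1]
Votes for class 1: 1 / 1
Majority vote => class 1

1


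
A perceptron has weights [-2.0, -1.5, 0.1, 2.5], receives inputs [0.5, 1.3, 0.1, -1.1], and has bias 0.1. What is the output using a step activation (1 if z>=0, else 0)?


z = w . x + b
= -2.0*0.5 + -1.5*1.3 + 0.1*0.1 + 2.5*-1.1 + 0.1
= -1.0 + -1.95 + 0.01 + -2.75 + 0.1
= -5.69 + 0.1
= -5.59
Since z = -5.59 < 0, output = 0

0


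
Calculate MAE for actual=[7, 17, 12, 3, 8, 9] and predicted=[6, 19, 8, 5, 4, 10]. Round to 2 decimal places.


Absolute errors: [1, 2, 4, 2, 4, 1]
Sum of absolute errors = 14
MAE = 14 / 6 = 2.33

2.33


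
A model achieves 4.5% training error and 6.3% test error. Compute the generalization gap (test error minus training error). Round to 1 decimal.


Generalization gap = test_error - train_error
= 6.3 - 4.5
= 1.8%
A small gap suggests good generalization.

1.8


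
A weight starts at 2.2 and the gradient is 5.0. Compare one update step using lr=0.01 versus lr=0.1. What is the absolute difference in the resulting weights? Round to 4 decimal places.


With lr=0.01: w_new = 2.2 - 0.01 * 5.0 = 2.15
With lr=0.1: w_new = 2.2 - 0.1 * 5.0 = 1.7
Absolute difference = |2.15 - 1.7|
= 0.4500

0.4500


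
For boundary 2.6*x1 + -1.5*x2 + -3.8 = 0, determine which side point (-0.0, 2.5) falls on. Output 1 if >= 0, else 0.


Compute 2.6 * -0.0 + -1.5 * 2.5 + -3.8
= -0.0 + -3.75 + -3.8
= -7.55
Since -7.55 < 0, the point is on the negative side.

0


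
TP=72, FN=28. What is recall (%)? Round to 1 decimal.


Recall = TP / (TP + FN) * 100
= 72 / (72 + 28)
= 72 / 100
= 0.72
= 72.0%

72.0


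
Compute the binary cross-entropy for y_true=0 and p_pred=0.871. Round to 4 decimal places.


For y=0: Loss = -log(1-p)
= -log(1 - 0.871)
= -log(0.129)
= -(-2.0479)
= 2.0479

2.0479


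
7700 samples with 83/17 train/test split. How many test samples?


Train samples = 7700 * 83% = 6391
Test samples = 7700 - 6391
= 1309

1309


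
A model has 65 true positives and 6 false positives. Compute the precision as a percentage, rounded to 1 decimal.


Precision = TP / (TP + FP) * 100
= 65 / (65 + 6)
= 65 / 71
= 0.9155
= 91.5%

91.5


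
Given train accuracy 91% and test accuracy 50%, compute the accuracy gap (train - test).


Gap = train_accuracy - test_accuracy
= 91 - 50
= 41%
This large gap strongly indicates overfitting.

41


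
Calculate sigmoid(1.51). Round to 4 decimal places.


sigmoid(z) = 1 / (1 + exp(-z))
exp(-(1.51)) = exp(-1.51) = 0.2209
1 + 0.2209 = 1.2209
1 / 1.2209 = 0.8191

0.8191


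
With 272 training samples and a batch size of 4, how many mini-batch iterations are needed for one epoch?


Iterations per epoch = dataset_size / batch_size
= 272 / 4
= 68

68


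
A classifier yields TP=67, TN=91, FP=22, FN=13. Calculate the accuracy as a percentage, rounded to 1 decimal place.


Accuracy = (TP + TN) / (TP + TN + FP + FN) * 100
= (67 + 91) / (67 + 91 + 22 + 13)
= 158 / 193
= 0.8187
= 81.9%

81.9


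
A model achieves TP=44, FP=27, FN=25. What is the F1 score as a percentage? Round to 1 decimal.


Precision = TP / (TP + FP) = 44 / 71 = 0.6197
Recall = TP / (TP + FN) = 44 / 69 = 0.6377
F1 = 2 * P * R / (P + R)
= 2 * 0.6197 * 0.6377 / (0.6197 + 0.6377)
= 0.7904 / 1.2574
= 0.6286
As percentage: 62.9%

62.9


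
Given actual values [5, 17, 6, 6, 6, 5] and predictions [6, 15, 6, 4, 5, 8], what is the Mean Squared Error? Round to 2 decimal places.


Differences: [-1, 2, 0, 2, 1, -3]
Squared errors: [1, 4, 0, 4, 1, 9]
Sum of squared errors = 19
MSE = 19 / 6 = 3.17

3.17


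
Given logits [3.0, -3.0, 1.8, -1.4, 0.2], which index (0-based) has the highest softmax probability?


Softmax is a monotonic transformation, so it preserves the argmax.
We need to find the index of the maximum logit.
Index 0: 3.0
Index 1: -3.0
Index 2: 1.8
Index 3: -1.4
Index 4: 0.2
Maximum logit = 3.0 at index 0

0


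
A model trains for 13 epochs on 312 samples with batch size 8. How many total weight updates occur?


Iterations per epoch = 312 / 8 = 39
Total updates = iterations_per_epoch * epochs
= 39 * 13
= 507

507


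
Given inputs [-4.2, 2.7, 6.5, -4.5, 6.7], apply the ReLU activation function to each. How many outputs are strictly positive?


ReLU(x) = max(0, x) for each element:
ReLU(-4.2) = 0
ReLU(2.7) = 2.7
ReLU(6.5) = 6.5
ReLU(-4.5) = 0
ReLU(6.7) = 6.7
Active neurons (>0): 3

3


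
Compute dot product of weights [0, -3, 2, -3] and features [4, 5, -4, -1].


Element-wise products:
0 * 4 = 0
-3 * 5 = -15
2 * -4 = -8
-3 * -1 = 3
Sum = 0 + -15 + -8 + 3
= -20

-20


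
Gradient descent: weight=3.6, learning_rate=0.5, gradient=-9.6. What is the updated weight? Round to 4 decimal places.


w_new = w_old - lr * gradient
= 3.6 - 0.5 * -9.6
= 3.6 - (-4.8)
= 8.4000

8.4000


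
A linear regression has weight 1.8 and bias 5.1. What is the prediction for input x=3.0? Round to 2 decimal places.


y = 1.8 * 3.0 + (5.1)
= 5.4 + (5.1)
= 10.50

10.50


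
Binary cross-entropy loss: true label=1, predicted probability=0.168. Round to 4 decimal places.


For y=1: Loss = -log(p)
= -log(0.168)
= -(-1.7838)
= 1.7838

1.7838


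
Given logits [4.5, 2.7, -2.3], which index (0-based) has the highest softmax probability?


Softmax is a monotonic transformation, so it preserves the argmax.
We need to find the index of the maximum logit.
Index 0: 4.5
Index 1: 2.7
Index 2: -2.3
Maximum logit = 4.5 at index 0

0


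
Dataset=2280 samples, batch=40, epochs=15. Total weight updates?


Iterations per epoch = 2280 / 40 = 57
Total updates = iterations_per_epoch * epochs
= 57 * 15
= 855

855


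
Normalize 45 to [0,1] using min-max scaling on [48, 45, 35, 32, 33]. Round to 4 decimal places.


Min = 32, Max = 48
Range = 48 - 32 = 16
Scaled = (x - min) / (max - min)
= (45 - 32) / 16
= 13 / 16
= 0.8125

0.8125


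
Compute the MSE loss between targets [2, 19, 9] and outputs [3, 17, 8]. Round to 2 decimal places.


Differences: [-1, 2, 1]
Squared errors: [1, 4, 1]
Sum of squared errors = 6
MSE = 6 / 3 = 2.00

2.00


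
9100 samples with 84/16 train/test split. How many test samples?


Train samples = 9100 * 84% = 7644
Test samples = 9100 - 7644
= 1456

1456


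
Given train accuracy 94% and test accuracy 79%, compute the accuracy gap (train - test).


Gap = train_accuracy - test_accuracy
= 94 - 79
= 15%
This gap suggests the model is overfitting.

15


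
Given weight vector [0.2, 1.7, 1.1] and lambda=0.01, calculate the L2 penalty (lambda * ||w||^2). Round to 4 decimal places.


Squaring each weight:
0.2^2 = 0.04
1.7^2 = 2.89
1.1^2 = 1.21
Sum of squares = 4.14
Penalty = 0.01 * 4.14 = 0.0414

0.0414


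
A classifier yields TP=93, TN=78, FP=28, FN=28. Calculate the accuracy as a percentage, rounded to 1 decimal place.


Accuracy = (TP + TN) / (TP + TN + FP + FN) * 100
= (93 + 78) / (93 + 78 + 28 + 28)
= 171 / 227
= 0.7533
= 75.3%

75.3


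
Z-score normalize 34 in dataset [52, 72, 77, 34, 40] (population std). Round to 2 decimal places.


Mean = (52 + 72 + 77 + 34 + 40) / 5 = 55.0
Variance = sum((x_i - mean)^2) / n = 289.6
Std = sqrt(289.6) = 17.0176
Z = (x - mean) / std
= (34 - 55.0) / 17.0176
= -21.0 / 17.0176
= -1.23

-1.23


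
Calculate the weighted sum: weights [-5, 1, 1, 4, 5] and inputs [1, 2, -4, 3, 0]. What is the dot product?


Element-wise products:
-5 * 1 = -5
1 * 2 = 2
1 * -4 = -4
4 * 3 = 12
5 * 0 = 0
Sum = -5 + 2 + -4 + 12 + 0
= 5

5


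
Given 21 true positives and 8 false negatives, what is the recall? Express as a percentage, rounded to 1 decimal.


Recall = TP / (TP + FN) * 100
= 21 / (21 + 8)
= 21 / 29
= 0.7241
= 72.4%

72.4


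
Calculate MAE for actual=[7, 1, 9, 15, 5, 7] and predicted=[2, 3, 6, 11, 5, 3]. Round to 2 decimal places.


Absolute errors: [5, 2, 3, 4, 0, 4]
Sum of absolute errors = 18
MAE = 18 / 6 = 3.00

3.00


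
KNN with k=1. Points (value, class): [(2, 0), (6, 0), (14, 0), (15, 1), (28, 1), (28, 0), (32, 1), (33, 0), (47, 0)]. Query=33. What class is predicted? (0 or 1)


Distances from query 33:
Point 33 (class 0): distance = 0
K=1 nearest neighbors: classes = [0]
Votes for class 1: 0 / 1
Majority vote => class 0

0


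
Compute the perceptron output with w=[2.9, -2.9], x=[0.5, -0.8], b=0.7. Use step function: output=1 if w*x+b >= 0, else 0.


z = w . x + b
= 2.9*0.5 + -2.9*-0.8 + 0.7
= 1.45 + 2.32 + 0.7
= 3.77 + 0.7
= 4.47
Since z = 4.47 >= 0, output = 1

1


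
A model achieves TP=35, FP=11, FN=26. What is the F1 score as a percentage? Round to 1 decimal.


Precision = TP / (TP + FP) = 35 / 46 = 0.7609
Recall = TP / (TP + FN) = 35 / 61 = 0.5738
F1 = 2 * P * R / (P + R)
= 2 * 0.7609 * 0.5738 / (0.7609 + 0.5738)
= 0.8731 / 1.3346
= 0.6542
As percentage: 65.4%

65.4


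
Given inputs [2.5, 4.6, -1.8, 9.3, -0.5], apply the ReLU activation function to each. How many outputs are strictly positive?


ReLU(x) = max(0, x) for each element:
ReLU(2.5) = 2.5
ReLU(4.6) = 4.6
ReLU(-1.8) = 0
ReLU(9.3) = 9.3
ReLU(-0.5) = 0
Active neurons (>0): 3

3


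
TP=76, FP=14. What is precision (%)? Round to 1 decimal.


Precision = TP / (TP + FP) * 100
= 76 / (76 + 14)
= 76 / 90
= 0.8444
= 84.4%

84.4


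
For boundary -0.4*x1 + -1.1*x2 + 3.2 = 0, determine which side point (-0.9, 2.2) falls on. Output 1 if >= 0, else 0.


Compute -0.4 * -0.9 + -1.1 * 2.2 + 3.2
= 0.36 + -2.42 + 3.2
= 1.14
Since 1.14 >= 0, the point is on the positive side.

1


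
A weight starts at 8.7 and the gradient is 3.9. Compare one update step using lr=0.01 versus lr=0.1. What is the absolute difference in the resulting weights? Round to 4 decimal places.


With lr=0.01: w_new = 8.7 - 0.01 * 3.9 = 8.661
With lr=0.1: w_new = 8.7 - 0.1 * 3.9 = 8.31
Absolute difference = |8.661 - 8.31|
= 0.3510

0.3510


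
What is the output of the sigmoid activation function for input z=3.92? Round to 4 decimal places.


sigmoid(z) = 1 / (1 + exp(-z))
exp(-(3.92)) = exp(-3.92) = 0.0198
1 + 0.0198 = 1.0198
1 / 1.0198 = 0.9805

0.9805


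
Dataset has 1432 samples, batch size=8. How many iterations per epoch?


Iterations per epoch = dataset_size / batch_size
= 1432 / 8
= 179

179


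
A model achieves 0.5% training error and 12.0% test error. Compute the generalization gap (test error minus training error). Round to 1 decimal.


Generalization gap = test_error - train_error
= 12.0 - 0.5
= 11.5%
A large gap suggests overfitting.

11.5


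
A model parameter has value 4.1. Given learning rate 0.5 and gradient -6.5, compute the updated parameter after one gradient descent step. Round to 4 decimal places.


w_new = w_old - lr * gradient
= 4.1 - 0.5 * -6.5
= 4.1 - (-3.25)
= 7.3500

7.3500


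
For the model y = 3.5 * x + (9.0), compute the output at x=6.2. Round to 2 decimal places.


y = 3.5 * 6.2 + (9.0)
= 21.7 + (9.0)
= 30.70

30.70


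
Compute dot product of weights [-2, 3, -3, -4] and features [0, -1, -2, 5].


Element-wise products:
-2 * 0 = 0
3 * -1 = -3
-3 * -2 = 6
-4 * 5 = -20
Sum = 0 + -3 + 6 + -20
= -17

-17


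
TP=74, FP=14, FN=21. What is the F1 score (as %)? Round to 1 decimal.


Precision = TP / (TP + FP) = 74 / 88 = 0.8409
Recall = TP / (TP + FN) = 74 / 95 = 0.7789
F1 = 2 * P * R / (P + R)
= 2 * 0.8409 * 0.7789 / (0.8409 + 0.7789)
= 1.31 / 1.6199
= 0.8087
As percentage: 80.9%

80.9


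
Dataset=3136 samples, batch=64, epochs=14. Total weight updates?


Iterations per epoch = 3136 / 64 = 49
Total updates = iterations_per_epoch * epochs
= 49 * 14
= 686

686


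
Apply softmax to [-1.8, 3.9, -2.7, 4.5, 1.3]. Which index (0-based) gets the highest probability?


Softmax is a monotonic transformation, so it preserves the argmax.
We need to find the index of the maximum logit.
Index 0: -1.8
Index 1: 3.9
Index 2: -2.7
Index 3: 4.5
Index 4: 1.3
Maximum logit = 4.5 at index 3

3


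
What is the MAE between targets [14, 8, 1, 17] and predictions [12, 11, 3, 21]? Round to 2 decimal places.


Absolute errors: [2, 3, 2, 4]
Sum of absolute errors = 11
MAE = 11 / 4 = 2.75

2.75


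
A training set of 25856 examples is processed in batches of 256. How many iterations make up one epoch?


Iterations per epoch = dataset_size / batch_size
= 25856 / 256
= 101

101


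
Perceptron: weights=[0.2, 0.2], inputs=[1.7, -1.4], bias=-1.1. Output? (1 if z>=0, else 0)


z = w . x + b
= 0.2*1.7 + 0.2*-1.4 + -1.1
= 0.34 + -0.28 + -1.1
= 0.06 + -1.1
= -1.04
Since z = -1.04 < 0, output = 0

0


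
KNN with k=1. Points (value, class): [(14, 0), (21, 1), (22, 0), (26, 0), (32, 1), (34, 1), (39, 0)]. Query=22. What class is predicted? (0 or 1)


Distances from query 22:
Point 22 (class 0): distance = 0
K=1 nearest neighbors: classes = [0]
Votes for class 1: 0 / 1
Majority vote => class 0

0


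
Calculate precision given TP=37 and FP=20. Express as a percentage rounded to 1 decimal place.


Precision = TP / (TP + FP) * 100
= 37 / (37 + 20)
= 37 / 57
= 0.6491
= 64.9%

64.9


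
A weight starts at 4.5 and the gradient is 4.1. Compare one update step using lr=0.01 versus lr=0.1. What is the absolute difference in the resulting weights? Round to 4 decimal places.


With lr=0.01: w_new = 4.5 - 0.01 * 4.1 = 4.459
With lr=0.1: w_new = 4.5 - 0.1 * 4.1 = 4.09
Absolute difference = |4.459 - 4.09|
= 0.3690

0.3690


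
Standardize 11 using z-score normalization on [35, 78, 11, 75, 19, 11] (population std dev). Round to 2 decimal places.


Mean = (35 + 78 + 11 + 75 + 19 + 11) / 6 = 38.1667
Variance = sum((x_i - mean)^2) / n = 799.4722
Std = sqrt(799.4722) = 28.2749
Z = (x - mean) / std
= (11 - 38.1667) / 28.2749
= -27.1667 / 28.2749
= -0.96

-0.96


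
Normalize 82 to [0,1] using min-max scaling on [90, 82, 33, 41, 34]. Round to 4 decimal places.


Min = 33, Max = 90
Range = 90 - 33 = 57
Scaled = (x - min) / (max - min)
= (82 - 33) / 57
= 49 / 57
= 0.8596

0.8596


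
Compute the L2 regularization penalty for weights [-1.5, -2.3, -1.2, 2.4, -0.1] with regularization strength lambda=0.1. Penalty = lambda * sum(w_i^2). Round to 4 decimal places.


Squaring each weight:
(-1.5)^2 = 2.25
(-2.3)^2 = 5.29
(-1.2)^2 = 1.44
2.4^2 = 5.76
(-0.1)^2 = 0.01
Sum of squares = 14.75
Penalty = 0.1 * 14.75 = 1.4750

1.4750


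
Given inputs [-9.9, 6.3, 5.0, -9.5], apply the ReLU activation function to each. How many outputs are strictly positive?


ReLU(x) = max(0, x) for each element:
ReLU(-9.9) = 0
ReLU(6.3) = 6.3
ReLU(5.0) = 5.0
ReLU(-9.5) = 0
Active neurons (>0): 2

2


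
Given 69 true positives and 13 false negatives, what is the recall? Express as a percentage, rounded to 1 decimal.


Recall = TP / (TP + FN) * 100
= 69 / (69 + 13)
= 69 / 82
= 0.8415
= 84.1%

84.1


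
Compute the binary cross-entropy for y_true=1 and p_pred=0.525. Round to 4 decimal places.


For y=1: Loss = -log(p)
= -log(0.525)
= -(-0.6444)
= 0.6444

0.6444


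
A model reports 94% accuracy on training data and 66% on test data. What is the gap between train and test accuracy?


Gap = train_accuracy - test_accuracy
= 94 - 66
= 28%
This large gap strongly indicates overfitting.

28


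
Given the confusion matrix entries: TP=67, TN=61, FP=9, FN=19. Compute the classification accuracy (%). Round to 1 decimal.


Accuracy = (TP + TN) / (TP + TN + FP + FN) * 100
= (67 + 61) / (67 + 61 + 9 + 19)
= 128 / 156
= 0.8205
= 82.1%

82.1


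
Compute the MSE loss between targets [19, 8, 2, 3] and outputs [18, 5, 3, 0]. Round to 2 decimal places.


Differences: [1, 3, -1, 3]
Squared errors: [1, 9, 1, 9]
Sum of squared errors = 20
MSE = 20 / 4 = 5.00

5.00


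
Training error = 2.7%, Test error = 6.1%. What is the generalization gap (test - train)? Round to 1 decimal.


Generalization gap = test_error - train_error
= 6.1 - 2.7
= 3.4%
A moderate gap.

3.4


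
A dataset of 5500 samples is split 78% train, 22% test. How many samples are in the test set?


Train samples = 5500 * 78% = 4290
Test samples = 5500 - 4290
= 1210

1210


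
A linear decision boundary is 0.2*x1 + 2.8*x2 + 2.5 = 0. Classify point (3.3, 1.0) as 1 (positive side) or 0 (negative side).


Compute 0.2 * 3.3 + 2.8 * 1.0 + 2.5
= 0.66 + 2.8 + 2.5
= 5.96
Since 5.96 >= 0, the point is on the positive side.

1


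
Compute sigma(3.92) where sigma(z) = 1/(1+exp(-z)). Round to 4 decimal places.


sigmoid(z) = 1 / (1 + exp(-z))
exp(-(3.92)) = exp(-3.92) = 0.0198
1 + 0.0198 = 1.0198
1 / 1.0198 = 0.9805

0.9805


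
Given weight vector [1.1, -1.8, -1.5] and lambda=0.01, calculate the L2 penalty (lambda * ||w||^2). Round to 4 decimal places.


Squaring each weight:
1.1^2 = 1.21
(-1.8)^2 = 3.24
(-1.5)^2 = 2.25
Sum of squares = 6.7
Penalty = 0.01 * 6.7 = 0.0670

0.0670


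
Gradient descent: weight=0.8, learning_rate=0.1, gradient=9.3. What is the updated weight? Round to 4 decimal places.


w_new = w_old - lr * gradient
= 0.8 - 0.1 * 9.3
= 0.8 - (0.93)
= -0.1300

-0.1300


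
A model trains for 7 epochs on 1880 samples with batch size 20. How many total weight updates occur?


Iterations per epoch = 1880 / 20 = 94
Total updates = iterations_per_epoch * epochs
= 94 * 7
= 658

658


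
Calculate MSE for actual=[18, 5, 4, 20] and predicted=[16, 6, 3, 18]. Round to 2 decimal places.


Differences: [2, -1, 1, 2]
Squared errors: [4, 1, 1, 4]
Sum of squared errors = 10
MSE = 10 / 4 = 2.50

2.50


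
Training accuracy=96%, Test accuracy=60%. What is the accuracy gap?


Gap = train_accuracy - test_accuracy
= 96 - 60
= 36%
This large gap strongly indicates overfitting.

36


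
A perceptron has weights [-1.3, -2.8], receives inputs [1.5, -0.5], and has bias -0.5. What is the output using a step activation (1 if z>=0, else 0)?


z = w . x + b
= -1.3*1.5 + -2.8*-0.5 + -0.5
= -1.95 + 1.4 + -0.5
= -0.55 + -0.5
= -1.05
Since z = -1.05 < 0, output = 0

0


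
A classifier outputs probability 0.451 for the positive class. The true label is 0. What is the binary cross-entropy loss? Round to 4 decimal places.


For y=0: Loss = -log(1-p)
= -log(1 - 0.451)
= -log(0.549)
= -(-0.5997)
= 0.5997

0.5997


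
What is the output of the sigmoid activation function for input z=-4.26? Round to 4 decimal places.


sigmoid(z) = 1 / (1 + exp(-z))
exp(-(-4.26)) = exp(4.26) = 70.81
1 + 70.81 = 71.81
1 / 71.81 = 0.0139

0.0139


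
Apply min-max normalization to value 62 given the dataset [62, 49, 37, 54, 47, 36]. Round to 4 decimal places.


Min = 36, Max = 62
Range = 62 - 36 = 26
Scaled = (x - min) / (max - min)
= (62 - 36) / 26
= 26 / 26
= 1.0000

1.0000


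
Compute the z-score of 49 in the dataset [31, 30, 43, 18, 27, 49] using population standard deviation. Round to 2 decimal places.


Mean = (31 + 30 + 43 + 18 + 27 + 49) / 6 = 33.0
Variance = sum((x_i - mean)^2) / n = 105.0
Std = sqrt(105.0) = 10.247
Z = (x - mean) / std
= (49 - 33.0) / 10.247
= 16.0 / 10.247
= 1.56

1.56


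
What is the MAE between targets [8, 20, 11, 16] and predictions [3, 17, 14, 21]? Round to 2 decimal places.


Absolute errors: [5, 3, 3, 5]
Sum of absolute errors = 16
MAE = 16 / 4 = 4.00

4.00


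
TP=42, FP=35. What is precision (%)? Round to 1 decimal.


Precision = TP / (TP + FP) * 100
= 42 / (42 + 35)
= 42 / 77
= 0.5455
= 54.5%

54.5


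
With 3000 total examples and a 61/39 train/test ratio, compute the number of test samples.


Train samples = 3000 * 61% = 1830
Test samples = 3000 - 1830
= 1170

1170


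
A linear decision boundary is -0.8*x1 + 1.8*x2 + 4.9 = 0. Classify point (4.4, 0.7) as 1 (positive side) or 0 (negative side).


Compute -0.8 * 4.4 + 1.8 * 0.7 + 4.9
= -3.52 + 1.26 + 4.9
= 2.64
Since 2.64 >= 0, the point is on the positive side.

1


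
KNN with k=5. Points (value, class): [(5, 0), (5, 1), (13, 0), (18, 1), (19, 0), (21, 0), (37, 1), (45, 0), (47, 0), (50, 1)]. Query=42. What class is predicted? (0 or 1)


Distances from query 42:
Point 45 (class 0): distance = 3
Point 47 (class 0): distance = 5
Point 37 (class 1): distance = 5
Point 50 (class 1): distance = 8
Point 21 (class 0): distance = 21
K=5 nearest neighbors: classes = [0, 0, 1, 1, 0]
Votes for class 1: 2 / 5
Majority vote => class 0

0


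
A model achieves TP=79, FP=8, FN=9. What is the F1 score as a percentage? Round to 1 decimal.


Precision = TP / (TP + FP) = 79 / 87 = 0.908
Recall = TP / (TP + FN) = 79 / 88 = 0.8977
F1 = 2 * P * R / (P + R)
= 2 * 0.908 * 0.8977 / (0.908 + 0.8977)
= 1.6304 / 1.8058
= 0.9029
As percentage: 90.3%

90.3


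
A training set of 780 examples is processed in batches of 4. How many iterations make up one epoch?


Iterations per epoch = dataset_size / batch_size
= 780 / 4
= 195

195


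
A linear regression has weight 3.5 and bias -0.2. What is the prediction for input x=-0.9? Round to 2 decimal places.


y = 3.5 * -0.9 + (-0.2)
= -3.15 + (-0.2)
= -3.35

-3.35


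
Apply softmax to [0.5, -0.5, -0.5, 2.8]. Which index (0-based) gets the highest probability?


Softmax is a monotonic transformation, so it preserves the argmax.
We need to find the index of the maximum logit.
Index 0: 0.5
Index 1: -0.5
Index 2: -0.5
Index 3: 2.8
Maximum logit = 2.8 at index 3

3


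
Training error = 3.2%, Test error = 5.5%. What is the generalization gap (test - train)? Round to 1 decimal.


Generalization gap = test_error - train_error
= 5.5 - 3.2
= 2.3%
A moderate gap.

2.3


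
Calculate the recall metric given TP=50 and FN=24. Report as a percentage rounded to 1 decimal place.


Recall = TP / (TP + FN) * 100
= 50 / (50 + 24)
= 50 / 74
= 0.6757
= 67.6%

67.6


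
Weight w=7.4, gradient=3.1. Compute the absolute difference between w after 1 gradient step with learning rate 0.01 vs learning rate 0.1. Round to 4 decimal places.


With lr=0.01: w_new = 7.4 - 0.01 * 3.1 = 7.369
With lr=0.1: w_new = 7.4 - 0.1 * 3.1 = 7.09
Absolute difference = |7.369 - 7.09|
= 0.2790

0.2790


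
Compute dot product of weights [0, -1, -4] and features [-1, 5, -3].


Element-wise products:
0 * -1 = 0
-1 * 5 = -5
-4 * -3 = 12
Sum = 0 + -5 + 12
= 7

7


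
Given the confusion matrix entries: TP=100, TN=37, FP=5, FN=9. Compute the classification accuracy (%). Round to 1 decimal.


Accuracy = (TP + TN) / (TP + TN + FP + FN) * 100
= (100 + 37) / (100 + 37 + 5 + 9)
= 137 / 151
= 0.9073
= 90.7%

90.7
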